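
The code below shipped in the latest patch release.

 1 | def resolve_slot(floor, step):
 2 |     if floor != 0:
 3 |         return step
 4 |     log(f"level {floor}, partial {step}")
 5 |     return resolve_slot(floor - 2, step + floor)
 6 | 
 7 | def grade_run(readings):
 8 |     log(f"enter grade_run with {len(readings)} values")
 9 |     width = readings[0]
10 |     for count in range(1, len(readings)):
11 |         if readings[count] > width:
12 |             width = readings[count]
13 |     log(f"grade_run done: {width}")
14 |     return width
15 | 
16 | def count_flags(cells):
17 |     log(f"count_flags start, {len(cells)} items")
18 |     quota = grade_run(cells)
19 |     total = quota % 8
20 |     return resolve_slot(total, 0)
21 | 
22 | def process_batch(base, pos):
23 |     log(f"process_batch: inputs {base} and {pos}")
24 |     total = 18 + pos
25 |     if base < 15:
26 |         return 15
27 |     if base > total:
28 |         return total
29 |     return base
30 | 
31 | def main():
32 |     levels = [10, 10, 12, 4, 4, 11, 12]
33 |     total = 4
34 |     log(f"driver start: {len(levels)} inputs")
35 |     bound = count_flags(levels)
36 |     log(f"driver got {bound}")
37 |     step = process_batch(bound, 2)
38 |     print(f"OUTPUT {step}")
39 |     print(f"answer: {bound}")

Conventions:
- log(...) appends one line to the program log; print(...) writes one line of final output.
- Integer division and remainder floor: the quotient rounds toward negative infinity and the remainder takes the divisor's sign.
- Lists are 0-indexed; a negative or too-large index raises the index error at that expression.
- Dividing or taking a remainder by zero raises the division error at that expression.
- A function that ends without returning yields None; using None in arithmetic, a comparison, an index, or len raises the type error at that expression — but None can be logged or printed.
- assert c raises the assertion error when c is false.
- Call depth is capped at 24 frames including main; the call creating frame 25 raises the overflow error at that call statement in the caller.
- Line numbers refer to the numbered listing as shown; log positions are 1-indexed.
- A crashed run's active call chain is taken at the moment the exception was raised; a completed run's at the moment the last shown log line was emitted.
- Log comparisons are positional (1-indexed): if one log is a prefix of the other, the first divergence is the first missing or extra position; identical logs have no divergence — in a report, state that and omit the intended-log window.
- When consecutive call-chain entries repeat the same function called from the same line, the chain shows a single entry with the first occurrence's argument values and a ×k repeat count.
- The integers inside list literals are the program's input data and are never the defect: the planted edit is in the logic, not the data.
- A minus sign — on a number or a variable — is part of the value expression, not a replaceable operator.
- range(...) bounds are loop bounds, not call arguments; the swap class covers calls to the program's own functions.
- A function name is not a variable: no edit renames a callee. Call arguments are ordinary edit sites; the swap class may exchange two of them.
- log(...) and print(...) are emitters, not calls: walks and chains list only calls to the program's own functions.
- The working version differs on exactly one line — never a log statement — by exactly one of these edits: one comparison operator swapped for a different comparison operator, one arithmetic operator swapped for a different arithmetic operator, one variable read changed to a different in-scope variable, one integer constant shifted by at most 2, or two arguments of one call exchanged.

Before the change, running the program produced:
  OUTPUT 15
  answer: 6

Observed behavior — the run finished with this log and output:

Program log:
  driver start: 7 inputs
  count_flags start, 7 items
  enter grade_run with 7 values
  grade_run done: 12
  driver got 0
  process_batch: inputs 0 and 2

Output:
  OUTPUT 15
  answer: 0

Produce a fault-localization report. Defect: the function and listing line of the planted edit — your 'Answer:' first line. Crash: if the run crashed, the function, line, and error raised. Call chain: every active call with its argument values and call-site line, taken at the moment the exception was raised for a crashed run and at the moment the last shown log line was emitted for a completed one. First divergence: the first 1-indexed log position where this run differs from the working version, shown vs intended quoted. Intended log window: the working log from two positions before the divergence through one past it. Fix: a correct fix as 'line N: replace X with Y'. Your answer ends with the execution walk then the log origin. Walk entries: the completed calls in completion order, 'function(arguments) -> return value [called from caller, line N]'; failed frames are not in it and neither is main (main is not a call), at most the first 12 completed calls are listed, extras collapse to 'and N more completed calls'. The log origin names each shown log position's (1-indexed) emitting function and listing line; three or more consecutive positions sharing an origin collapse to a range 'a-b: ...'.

Answer: the defect is in resolve_slot at line 2.
Key observation: Log line 5 is where behavior first shows: 'driver got 0' appears instead of 'level 4, partial 0'.
Call chain: main -> process_batch(0, 2) (called at line 37).
First divergence: position 5 — the shown line 'driver got 0' should read 'level 4, partial 0'.
Intended log window:
  3: enter grade_run with 7 values
  4: grade_run done: 12
  5: level 4, partial 0
  6: level 2, partial 4
Execution walk:
  grade_run([10, 10, 12, 4, 4, 11, 12]) -> 12  [called from count_flags, line 18]
  resolve_slot(4, 0) -> 0  [called from count_flags, line 20]
  count_flags([10, 10, 12, 4, 4, 11, 12]) -> 0  [called from main, line 35]
  process_batch(0, 2) -> 15  [called from main, line 37]
Log line origins:
  1 — main, line 34
  2 — count_flags, line 17
  3 — grade_run, line 8
  4 — grade_run, line 13
  5 — main, line 36
  6 — process_batch, line 23
A correct fix: line 2: replace `!=` with `<=`.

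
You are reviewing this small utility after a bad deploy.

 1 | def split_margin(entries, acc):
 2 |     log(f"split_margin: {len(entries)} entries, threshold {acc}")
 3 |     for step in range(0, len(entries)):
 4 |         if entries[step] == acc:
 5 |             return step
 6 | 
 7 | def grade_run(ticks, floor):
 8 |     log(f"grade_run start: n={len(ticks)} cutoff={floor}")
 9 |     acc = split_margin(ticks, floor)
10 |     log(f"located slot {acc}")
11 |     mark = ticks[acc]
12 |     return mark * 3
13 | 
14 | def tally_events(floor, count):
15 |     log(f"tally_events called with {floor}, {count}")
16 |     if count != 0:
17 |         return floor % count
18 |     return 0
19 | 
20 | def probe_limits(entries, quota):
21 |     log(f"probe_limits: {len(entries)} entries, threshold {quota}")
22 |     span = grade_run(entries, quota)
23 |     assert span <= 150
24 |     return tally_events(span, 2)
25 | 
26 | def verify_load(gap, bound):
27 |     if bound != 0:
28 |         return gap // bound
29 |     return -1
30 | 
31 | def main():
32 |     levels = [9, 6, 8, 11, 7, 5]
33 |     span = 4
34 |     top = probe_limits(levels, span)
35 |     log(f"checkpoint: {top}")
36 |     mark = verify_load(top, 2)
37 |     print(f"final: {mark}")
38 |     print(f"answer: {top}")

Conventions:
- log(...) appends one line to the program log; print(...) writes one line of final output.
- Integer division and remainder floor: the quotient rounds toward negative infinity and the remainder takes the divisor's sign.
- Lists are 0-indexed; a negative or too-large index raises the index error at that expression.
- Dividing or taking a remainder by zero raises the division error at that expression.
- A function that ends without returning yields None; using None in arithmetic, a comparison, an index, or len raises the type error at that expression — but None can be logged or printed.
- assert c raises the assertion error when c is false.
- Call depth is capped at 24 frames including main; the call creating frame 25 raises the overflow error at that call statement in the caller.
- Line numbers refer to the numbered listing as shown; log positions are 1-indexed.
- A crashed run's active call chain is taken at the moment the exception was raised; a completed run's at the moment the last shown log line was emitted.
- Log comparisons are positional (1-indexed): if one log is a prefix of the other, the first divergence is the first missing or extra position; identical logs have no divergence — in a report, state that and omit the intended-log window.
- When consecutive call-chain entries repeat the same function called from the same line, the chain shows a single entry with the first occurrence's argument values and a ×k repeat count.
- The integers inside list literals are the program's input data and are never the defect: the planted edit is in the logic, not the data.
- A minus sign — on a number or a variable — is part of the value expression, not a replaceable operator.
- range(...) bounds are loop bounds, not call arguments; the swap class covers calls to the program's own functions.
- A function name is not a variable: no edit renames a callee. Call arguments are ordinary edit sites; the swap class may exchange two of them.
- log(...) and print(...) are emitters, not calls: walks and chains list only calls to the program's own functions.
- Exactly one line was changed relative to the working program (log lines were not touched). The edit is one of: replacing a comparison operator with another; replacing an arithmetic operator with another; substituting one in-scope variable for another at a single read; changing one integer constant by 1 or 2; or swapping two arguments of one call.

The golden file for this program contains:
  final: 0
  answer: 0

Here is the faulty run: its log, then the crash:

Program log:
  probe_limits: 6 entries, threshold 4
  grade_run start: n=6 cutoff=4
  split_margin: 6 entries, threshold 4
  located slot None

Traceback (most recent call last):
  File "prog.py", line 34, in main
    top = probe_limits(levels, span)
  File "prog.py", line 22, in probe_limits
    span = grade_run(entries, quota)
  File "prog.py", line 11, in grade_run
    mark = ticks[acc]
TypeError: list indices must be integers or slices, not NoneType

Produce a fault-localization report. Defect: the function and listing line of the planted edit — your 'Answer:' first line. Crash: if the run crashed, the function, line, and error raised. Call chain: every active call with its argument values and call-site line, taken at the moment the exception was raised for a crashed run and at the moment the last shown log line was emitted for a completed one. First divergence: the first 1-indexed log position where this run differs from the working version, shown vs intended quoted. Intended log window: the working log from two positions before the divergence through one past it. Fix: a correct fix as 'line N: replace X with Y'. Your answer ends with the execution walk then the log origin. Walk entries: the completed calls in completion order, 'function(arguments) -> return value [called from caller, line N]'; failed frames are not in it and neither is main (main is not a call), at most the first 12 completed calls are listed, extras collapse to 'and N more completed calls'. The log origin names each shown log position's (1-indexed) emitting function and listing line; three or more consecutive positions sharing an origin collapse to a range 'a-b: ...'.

Answer: the defect is in main at line 33.
Key observation: The log first diverges at position 1: the faulty run prints 'probe_limits: 6 entries, threshold 4' where the working version prints 'probe_limits: 6 entries, threshold 6'.
Crash: grade_run, line 11, TypeError.
Call chain: main -> probe_limits([9, 6, 8, 11, 7, 5], 4) (called at line 34) -> grade_run([9, 6, 8, 11, 7, 5], 4) (called at line 22).
First divergence: position 1 — shown 'probe_limits: 6 entries, threshold 4', intended 'probe_limits: 6 entries, threshold 6'.
Intended log window:
  1: probe_limits: 6 entries, threshold 6
  2: grade_run start: n=6 cutoff=6
Execution walk:
  split_margin([9, 6, 8, 11, 7, 5], 4) -> None  [called from grade_run, line 9]
Log origins:
  1: emitted by probe_limits (line 21)
  2: emitted by grade_run (line 8)
  3: emitted by split_margin (line 2)
  4: emitted by grade_run (line 10)
A correct fix: line 33: replace `4` with `6`.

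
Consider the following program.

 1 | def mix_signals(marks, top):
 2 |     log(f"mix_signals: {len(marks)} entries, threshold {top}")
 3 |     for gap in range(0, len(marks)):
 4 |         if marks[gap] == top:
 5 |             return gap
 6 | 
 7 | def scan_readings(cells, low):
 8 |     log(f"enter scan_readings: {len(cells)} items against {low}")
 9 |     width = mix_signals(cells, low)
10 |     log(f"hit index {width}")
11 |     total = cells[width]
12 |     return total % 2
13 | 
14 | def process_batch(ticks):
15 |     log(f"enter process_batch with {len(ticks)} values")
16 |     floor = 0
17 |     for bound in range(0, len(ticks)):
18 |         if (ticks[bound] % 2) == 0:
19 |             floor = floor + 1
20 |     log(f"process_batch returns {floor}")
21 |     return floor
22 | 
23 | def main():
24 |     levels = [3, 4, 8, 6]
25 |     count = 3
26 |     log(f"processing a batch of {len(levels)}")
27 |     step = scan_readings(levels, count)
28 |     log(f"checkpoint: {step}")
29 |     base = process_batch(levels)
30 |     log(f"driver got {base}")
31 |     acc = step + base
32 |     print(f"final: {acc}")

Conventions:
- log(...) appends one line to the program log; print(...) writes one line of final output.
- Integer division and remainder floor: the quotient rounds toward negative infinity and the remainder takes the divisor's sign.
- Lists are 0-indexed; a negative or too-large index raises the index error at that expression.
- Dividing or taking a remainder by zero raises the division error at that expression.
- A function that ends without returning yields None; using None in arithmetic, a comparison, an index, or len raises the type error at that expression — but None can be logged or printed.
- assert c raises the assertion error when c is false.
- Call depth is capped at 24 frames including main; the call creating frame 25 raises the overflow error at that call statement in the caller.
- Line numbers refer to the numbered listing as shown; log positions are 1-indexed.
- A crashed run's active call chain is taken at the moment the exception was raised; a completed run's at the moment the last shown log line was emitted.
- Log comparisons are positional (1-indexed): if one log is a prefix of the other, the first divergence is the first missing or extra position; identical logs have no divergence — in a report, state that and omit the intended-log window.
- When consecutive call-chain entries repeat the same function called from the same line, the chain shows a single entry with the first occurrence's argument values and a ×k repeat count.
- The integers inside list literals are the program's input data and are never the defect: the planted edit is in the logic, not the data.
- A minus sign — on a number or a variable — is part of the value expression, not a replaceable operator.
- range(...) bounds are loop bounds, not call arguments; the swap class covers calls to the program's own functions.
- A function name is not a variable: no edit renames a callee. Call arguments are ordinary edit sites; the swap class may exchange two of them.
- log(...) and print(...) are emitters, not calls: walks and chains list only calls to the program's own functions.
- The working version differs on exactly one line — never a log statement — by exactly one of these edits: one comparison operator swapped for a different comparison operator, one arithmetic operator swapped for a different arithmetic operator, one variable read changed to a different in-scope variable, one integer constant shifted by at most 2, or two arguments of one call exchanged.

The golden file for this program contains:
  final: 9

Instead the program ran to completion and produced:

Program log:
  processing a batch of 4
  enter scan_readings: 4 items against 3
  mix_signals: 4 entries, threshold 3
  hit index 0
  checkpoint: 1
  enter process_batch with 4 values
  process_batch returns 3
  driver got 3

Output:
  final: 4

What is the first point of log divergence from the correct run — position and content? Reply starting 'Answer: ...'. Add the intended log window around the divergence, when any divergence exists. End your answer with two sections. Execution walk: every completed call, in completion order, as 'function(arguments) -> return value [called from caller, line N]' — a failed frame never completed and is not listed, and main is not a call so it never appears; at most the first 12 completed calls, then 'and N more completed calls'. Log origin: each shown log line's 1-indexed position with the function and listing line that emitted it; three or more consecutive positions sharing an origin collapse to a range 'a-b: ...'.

Answer: at position 5 the run shows 'checkpoint: 1' where the working version logs 'checkpoint: 6'.
Intended log window:
  3: mix_signals: 4 entries, threshold 3
  4: hit index 0
  5: checkpoint: 6
  6: enter process_batch with 4 values
Execution walk:
  mix_signals([3, 4, 8, 6], 3) -> 0  [called from scan_readings, line 9]
  scan_readings([3, 4, 8, 6], 3) -> 1  [called from main, line 27]
  process_batch([3, 4, 8, 6]) -> 3  [called from main, line 29]
Origin of each log line:
  1: emitted by main (line 26)
  2: emitted by scan_readings (line 8)
  3: emitted by mix_signals (line 2)
  4: emitted by scan_readings (line 10)
  5: emitted by main (line 28)
  6: emitted by process_batch (line 15)
  7: emitted by process_batch (line 20)
  8: emitted by main (line 30)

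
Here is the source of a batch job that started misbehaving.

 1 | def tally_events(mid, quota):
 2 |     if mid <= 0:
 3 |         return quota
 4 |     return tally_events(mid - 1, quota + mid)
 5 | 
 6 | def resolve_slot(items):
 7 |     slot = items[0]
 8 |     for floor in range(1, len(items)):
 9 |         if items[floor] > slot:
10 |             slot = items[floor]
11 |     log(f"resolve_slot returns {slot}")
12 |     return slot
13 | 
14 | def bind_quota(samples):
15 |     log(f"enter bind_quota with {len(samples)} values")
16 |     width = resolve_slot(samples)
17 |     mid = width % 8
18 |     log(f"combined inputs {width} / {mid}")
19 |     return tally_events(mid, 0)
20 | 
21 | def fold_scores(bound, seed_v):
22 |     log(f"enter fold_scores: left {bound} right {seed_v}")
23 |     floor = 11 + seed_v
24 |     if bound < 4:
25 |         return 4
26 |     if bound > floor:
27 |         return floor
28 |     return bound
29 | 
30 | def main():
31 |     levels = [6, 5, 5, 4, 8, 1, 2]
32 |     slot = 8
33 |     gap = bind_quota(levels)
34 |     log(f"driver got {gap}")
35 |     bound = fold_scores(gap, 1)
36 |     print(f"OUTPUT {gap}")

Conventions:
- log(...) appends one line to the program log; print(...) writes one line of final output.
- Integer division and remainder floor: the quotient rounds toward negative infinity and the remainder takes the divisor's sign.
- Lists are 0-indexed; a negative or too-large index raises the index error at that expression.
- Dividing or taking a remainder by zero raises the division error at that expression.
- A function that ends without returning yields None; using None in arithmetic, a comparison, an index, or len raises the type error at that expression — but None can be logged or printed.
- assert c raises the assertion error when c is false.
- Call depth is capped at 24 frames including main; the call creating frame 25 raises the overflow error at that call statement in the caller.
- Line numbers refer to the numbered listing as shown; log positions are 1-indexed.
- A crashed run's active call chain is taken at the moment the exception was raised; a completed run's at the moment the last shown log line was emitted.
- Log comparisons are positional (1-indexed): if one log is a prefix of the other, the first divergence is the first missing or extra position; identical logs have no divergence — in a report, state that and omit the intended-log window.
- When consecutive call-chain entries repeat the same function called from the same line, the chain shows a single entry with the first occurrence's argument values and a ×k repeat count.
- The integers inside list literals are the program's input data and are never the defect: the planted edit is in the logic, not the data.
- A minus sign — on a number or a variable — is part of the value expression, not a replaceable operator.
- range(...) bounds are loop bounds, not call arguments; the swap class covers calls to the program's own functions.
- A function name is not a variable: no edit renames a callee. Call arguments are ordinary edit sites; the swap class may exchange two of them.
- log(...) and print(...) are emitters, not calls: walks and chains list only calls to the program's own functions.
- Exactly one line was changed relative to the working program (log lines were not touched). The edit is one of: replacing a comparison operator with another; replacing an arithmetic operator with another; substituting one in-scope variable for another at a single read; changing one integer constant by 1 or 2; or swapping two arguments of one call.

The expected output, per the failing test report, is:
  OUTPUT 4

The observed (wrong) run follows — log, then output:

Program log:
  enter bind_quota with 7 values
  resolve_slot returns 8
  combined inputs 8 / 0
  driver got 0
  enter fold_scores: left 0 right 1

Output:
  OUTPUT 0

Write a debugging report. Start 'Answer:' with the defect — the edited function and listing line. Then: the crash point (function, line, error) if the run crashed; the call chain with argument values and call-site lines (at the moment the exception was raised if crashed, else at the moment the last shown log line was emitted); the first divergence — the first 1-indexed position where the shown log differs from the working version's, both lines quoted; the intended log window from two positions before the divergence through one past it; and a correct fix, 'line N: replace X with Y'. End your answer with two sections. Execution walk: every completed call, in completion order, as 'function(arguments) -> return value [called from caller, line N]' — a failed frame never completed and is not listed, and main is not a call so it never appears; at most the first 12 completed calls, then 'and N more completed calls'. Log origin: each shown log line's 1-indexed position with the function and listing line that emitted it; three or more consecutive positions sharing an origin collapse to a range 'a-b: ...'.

Answer: the defect is in main at line 36.
Key observation: The two runs log identically and part ways only at the printed values.
Call chain: main -> fold_scores(0, 1) (called at line 35).
First divergence: none (the log streams are identical).
Execution walk:
  resolve_slot([6, 5, 5, 4, 8, 1, 2]) -> 8  [called from bind_quota, line 16]
  tally_events(0, 0) -> 0  [called from bind_quota, line 19]
  bind_quota([6, 5, 5, 4, 8, 1, 2]) -> 0  [called from main, line 33]
  fold_scores(0, 1) -> 4  [called from main, line 35]
Log line origins:
  1: logged in bind_quota at line 15
  2: logged in resolve_slot at line 11
  3: logged in bind_quota at line 18
  4: logged in main at line 34
  5: logged in fold_scores at line 22
A correct fix: line 36: replace `gap` with `bound`.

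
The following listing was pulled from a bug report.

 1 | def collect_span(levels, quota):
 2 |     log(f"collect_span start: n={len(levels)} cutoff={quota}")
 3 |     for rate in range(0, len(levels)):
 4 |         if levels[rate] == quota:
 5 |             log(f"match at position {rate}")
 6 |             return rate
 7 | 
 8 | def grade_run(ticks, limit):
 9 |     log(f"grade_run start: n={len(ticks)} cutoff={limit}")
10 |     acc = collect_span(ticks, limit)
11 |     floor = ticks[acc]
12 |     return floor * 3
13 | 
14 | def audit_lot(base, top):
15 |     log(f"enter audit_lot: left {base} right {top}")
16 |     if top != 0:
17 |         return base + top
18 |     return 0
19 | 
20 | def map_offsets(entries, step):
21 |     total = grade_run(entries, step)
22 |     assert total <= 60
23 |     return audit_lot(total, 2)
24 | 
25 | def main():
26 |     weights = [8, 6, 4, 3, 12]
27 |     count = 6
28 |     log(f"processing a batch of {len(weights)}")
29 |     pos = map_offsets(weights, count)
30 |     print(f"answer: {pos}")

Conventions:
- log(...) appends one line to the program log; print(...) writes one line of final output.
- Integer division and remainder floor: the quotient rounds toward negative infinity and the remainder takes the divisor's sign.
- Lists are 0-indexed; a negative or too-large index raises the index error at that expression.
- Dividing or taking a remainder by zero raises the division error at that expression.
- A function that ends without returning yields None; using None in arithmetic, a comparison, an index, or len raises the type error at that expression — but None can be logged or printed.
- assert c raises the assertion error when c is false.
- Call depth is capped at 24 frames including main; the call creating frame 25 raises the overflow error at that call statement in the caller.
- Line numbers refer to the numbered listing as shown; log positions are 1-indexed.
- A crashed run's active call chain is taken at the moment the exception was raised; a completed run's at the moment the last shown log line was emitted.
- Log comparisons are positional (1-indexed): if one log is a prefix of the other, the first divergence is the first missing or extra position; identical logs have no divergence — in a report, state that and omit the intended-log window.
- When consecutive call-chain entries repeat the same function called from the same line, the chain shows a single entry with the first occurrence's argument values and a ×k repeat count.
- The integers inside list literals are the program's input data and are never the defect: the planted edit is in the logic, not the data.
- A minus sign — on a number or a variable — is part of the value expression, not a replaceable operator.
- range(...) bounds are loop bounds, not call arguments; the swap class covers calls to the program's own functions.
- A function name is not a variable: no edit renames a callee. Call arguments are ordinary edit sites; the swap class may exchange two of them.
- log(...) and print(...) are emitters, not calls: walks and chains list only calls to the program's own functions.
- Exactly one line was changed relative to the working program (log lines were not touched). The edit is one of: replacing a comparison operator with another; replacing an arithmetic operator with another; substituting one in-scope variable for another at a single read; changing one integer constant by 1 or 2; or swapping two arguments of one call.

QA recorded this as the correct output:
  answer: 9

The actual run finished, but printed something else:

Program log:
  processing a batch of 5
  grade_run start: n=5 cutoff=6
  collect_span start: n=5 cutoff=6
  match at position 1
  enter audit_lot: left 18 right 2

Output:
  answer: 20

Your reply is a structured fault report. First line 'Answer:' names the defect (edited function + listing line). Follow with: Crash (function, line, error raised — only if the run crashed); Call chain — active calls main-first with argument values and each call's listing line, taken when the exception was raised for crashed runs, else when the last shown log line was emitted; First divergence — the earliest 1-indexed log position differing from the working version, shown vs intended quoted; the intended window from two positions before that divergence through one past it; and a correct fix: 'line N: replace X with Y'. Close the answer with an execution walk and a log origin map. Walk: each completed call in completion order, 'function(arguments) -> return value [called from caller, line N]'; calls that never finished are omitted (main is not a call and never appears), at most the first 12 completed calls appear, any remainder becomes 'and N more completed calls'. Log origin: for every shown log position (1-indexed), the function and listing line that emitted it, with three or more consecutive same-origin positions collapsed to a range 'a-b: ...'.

Answer: the defect is in audit_lot at line 17.
The tell: The logs agree in full; only the final output differs.
Call chain: main -> map_offsets([8, 6, 4, 3, 12], 6) (called at line 29) -> audit_lot(18, 2) (called at line 23).
First divergence: there is none — every log position agrees.
Execution walk:
  collect_span([8, 6, 4, 3, 12], 6) -> 1  [called from grade_run, line 10]
  grade_run([8, 6, 4, 3, 12], 6) -> 18  [called from map_offsets, line 21]
  audit_lot(18, 2) -> 20  [called from map_offsets, line 23]
  map_offsets([8, 6, 4, 3, 12], 6) -> 20  [called from main, line 29]
Log origin:
  1: from main, line 28
  2: from grade_run, line 9
  3: from collect_span, line 2
  4: from collect_span, line 5
  5: from audit_lot, line 15
A correct fix: line 17: replace `+` with `//`.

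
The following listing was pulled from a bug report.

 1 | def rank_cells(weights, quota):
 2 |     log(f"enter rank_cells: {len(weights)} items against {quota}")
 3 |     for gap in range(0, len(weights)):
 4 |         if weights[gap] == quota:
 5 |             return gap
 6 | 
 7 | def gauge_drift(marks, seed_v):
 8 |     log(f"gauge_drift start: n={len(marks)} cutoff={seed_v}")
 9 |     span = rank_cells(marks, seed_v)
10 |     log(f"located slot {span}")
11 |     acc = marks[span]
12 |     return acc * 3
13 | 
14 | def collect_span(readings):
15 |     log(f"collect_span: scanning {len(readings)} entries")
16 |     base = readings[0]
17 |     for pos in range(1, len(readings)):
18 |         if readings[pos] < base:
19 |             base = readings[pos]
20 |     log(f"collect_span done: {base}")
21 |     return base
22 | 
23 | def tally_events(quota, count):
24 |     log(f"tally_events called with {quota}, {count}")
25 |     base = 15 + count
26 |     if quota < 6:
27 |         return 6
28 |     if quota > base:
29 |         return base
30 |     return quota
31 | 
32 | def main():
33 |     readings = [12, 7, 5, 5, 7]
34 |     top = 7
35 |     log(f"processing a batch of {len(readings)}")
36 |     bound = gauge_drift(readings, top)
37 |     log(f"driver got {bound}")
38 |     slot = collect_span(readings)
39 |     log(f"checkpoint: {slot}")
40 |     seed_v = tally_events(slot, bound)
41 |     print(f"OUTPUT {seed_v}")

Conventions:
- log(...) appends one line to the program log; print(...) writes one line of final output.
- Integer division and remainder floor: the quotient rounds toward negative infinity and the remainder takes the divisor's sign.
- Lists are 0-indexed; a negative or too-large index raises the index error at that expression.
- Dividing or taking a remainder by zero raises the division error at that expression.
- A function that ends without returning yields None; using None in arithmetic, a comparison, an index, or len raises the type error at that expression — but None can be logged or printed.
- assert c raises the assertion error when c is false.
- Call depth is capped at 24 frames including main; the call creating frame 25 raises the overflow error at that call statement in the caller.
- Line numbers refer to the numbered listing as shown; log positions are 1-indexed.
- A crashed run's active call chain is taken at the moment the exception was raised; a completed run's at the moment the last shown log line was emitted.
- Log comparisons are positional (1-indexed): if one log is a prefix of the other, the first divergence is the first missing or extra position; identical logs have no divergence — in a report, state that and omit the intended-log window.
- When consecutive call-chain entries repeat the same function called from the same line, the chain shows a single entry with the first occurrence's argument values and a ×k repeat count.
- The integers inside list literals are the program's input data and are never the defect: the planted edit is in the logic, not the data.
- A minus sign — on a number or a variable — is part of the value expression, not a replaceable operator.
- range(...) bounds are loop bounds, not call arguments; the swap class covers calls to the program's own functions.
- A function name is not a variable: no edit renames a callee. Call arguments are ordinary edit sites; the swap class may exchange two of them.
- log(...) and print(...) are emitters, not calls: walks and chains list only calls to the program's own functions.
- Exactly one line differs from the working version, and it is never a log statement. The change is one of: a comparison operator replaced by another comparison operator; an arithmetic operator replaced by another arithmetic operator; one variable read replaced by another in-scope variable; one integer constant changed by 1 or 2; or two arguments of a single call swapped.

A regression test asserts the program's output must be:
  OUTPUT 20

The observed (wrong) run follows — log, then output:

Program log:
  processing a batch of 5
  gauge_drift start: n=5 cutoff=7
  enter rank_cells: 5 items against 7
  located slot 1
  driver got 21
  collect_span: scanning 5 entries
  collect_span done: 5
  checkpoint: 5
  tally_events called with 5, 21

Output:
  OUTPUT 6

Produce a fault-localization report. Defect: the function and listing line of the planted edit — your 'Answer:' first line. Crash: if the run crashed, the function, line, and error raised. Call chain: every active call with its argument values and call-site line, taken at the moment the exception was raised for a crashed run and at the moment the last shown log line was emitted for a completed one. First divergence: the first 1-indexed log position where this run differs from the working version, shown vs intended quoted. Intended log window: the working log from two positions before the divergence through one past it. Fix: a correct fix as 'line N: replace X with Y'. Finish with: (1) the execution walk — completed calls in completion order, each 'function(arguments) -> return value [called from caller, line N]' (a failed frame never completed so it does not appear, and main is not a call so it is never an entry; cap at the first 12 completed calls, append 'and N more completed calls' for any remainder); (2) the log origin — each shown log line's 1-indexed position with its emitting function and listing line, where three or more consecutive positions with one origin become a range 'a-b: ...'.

Answer: the defect is in main at line 40.
The tell: At log position 9 the runs split — shown 'tally_events called with 5, 21', but the working version logs 'tally_events called with 21, 5'.
Call chain: main -> tally_events(5, 21) (called at line 40).
First divergence: position 9 — the shown line 'tally_events called with 5, 21' should read 'tally_events called with 21, 5'.
Intended log window:
  7: collect_span done: 5
  8: checkpoint: 5
  9: tally_events called with 21, 5
Execution walk:
  rank_cells([12, 7, 5, 5, 7], 7) -> 1  [called from gauge_drift, line 9]
  gauge_drift([12, 7, 5, 5, 7], 7) -> 21  [called from main, line 36]
  collect_span([12, 7, 5, 5, 7]) -> 5  [called from main, line 38]
  tally_events(5, 21) -> 6  [called from main, line 40]
Log origin:
  1: from main, line 35
  2: from gauge_drift, line 8
  3: from rank_cells, line 2
  4: from gauge_drift, line 10
  5: from main, line 37
  6: from collect_span, line 15
  7: from collect_span, line 20
  8: from main, line 39
  9: from tally_events, line 24
A correct fix: line 40: replace `tally_events(slot, bound)` with `tally_events(bound, slot)`.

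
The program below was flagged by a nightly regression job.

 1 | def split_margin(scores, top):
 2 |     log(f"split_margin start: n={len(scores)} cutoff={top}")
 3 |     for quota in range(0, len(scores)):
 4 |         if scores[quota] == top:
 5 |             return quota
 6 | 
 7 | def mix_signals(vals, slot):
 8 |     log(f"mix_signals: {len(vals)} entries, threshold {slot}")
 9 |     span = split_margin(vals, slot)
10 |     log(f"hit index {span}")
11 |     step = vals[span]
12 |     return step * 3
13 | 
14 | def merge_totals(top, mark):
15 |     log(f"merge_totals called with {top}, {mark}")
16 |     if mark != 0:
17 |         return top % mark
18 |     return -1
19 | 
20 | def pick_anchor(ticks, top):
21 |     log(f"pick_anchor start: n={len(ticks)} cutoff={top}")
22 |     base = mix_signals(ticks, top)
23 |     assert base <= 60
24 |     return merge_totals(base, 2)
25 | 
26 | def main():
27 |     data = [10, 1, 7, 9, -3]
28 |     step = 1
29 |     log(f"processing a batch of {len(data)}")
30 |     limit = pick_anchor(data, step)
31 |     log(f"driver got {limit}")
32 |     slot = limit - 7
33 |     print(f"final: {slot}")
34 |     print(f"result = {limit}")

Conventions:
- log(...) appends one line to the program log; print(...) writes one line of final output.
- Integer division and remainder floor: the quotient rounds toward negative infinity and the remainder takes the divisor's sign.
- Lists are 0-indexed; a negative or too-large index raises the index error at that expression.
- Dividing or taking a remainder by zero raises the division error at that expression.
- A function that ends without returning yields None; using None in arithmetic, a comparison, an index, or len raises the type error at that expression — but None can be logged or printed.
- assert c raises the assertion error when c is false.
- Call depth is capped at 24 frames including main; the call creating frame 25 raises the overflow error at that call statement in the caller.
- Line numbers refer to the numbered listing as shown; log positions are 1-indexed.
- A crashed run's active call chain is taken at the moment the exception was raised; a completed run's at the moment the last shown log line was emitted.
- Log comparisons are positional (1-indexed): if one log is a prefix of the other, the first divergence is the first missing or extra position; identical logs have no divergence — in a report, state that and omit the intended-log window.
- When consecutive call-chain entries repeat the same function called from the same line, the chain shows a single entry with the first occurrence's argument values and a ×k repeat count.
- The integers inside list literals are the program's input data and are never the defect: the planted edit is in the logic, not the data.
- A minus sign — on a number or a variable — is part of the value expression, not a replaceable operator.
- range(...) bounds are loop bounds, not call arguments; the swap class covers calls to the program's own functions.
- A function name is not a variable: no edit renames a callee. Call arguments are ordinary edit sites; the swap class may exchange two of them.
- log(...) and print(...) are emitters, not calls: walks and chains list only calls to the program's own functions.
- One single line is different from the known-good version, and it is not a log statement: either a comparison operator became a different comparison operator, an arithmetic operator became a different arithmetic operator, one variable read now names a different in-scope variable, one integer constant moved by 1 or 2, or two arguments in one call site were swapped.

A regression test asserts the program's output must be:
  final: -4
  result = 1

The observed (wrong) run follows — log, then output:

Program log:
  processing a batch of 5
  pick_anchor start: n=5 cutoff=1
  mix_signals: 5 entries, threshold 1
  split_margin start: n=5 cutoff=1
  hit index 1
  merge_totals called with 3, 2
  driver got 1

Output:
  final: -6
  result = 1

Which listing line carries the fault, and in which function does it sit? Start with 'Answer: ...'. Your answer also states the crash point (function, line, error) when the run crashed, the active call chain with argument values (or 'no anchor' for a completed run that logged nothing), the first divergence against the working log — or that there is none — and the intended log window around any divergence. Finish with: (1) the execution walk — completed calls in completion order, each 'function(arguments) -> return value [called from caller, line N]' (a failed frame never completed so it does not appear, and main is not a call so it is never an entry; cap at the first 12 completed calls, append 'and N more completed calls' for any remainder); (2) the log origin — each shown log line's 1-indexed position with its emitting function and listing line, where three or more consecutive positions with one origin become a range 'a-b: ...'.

Answer: the defect is in main at line 32.
The tell: The two runs log identically and part ways only at the printed values.
Call chain: main.
First divergence: there is none — every log position agrees.
Execution walk:
  split_margin([10, 1, 7, 9, -3], 1) -> 1  [called from mix_signals, line 9]
  mix_signals([10, 1, 7, 9, -3], 1) -> 3  [called from pick_anchor, line 22]
  merge_totals(3, 2) -> 1  [called from pick_anchor, line 24]
  pick_anchor([10, 1, 7, 9, -3], 1) -> 1  [called from main, line 30]
Log line origins:
  1: logged in main at line 29
  2: logged in pick_anchor at line 21
  3: logged in mix_signals at line 8
  4: logged in split_margin at line 2
  5: logged in mix_signals at line 10
  6: logged in merge_totals at line 15
  7: logged in main at line 31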